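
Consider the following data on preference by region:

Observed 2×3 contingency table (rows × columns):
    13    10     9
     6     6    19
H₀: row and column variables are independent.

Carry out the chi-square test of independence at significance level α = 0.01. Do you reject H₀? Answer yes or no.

Row totals [32, 31], col totals [19, 16, 28], n=63
χ² = (13−9.65)²/9.65 + (10−8.13)²/8.13 + (9−14.22)²/14.22 + (6−9.35)²/9.35 + (6−7.87)²/7.87 + (19−13.78)²/13.78 = 7.1363
df = 2
p-value (upper-tail) = 0.02821
At α=0.01: p ≥ α → fail to reject H₀

reject H₀: no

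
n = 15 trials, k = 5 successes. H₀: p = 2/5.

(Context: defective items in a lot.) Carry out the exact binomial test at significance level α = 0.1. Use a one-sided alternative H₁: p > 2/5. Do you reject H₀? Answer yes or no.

reject H₀: no

Exact binomial: n=15, k=5, p₀=2/5=0.4000
P(X≥5) from Σ C(n,i)·p₀^i·(1−p₀)^(n−i)
p-value (one-sided, H₁ greater) = 0.78272
At α=0.1: p ≥ α → fail to reject H₀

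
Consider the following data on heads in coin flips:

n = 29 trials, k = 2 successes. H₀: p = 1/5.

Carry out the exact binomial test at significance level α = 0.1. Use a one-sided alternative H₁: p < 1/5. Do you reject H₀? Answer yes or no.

Exact binomial: n=29, k=2, p₀=1/5=0.2000
P(X≤2) from Σ C(n,i)·p₀^i·(1−p₀)^(n−i)
p-value (one-sided, H₁ less) = 0.05203
At α=0.1: p < α → reject H₀

reject H₀: yes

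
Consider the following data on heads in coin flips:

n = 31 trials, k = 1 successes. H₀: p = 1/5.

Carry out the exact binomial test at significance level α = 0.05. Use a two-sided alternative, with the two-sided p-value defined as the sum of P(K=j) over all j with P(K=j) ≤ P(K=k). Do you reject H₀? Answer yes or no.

Exact binomial: n=31, k=1, p₀=1/5=0.2000
P(X=j) = C(n,j)·p₀^j·(1−p₀)^(n−j); p = Σ P(X=j) over j with P(X=j) ≤ P(X=1)
p-value (two-sided) = 0.01305
At α=0.05: p < α → reject H₀

reject H₀: yes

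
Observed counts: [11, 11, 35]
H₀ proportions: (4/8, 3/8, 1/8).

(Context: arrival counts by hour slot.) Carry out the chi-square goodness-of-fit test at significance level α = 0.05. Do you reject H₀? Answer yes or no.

reject H₀: yes

n = 57; E_i = n·p_i = [28.50, 21.38, 7.12]
χ² = (11−28.50)²/28.50 + (11−21.38)²/21.38 + (35−7.12)²/7.12 = 124.8363
df = 2
p-value (upper-tail) = 0.00000
At α=0.05: p < α → reject H₀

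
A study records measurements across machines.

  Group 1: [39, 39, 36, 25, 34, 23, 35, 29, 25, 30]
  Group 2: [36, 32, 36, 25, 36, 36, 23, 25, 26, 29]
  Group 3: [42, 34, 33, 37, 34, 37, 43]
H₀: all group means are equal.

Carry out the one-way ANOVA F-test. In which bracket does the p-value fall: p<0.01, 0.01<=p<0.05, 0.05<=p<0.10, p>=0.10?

Group means [31.50, 30.40, 37.14], grand mean 32.556
SSB = Σnᵢ(x̄ᵢ−x̄)² = 204.910; SSW = ΣΣ(x−x̄ᵢ)² = 673.757
MSB = 204.910/2 = 102.4548; MSW = 673.757/24 = 28.0732
F = MSB/MSW = 3.6496
df = (2, 24)
p-value (upper-tail) = 0.04132
→ bracket: 0.01<=p<0.05

p-value bracket: 0.01<=p<0.05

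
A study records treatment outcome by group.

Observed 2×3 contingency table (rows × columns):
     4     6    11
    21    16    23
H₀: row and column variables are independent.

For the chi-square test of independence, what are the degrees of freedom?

degrees of freedom = 2

df = (r−1)(c−1) = (2−1)·(3−1) = 2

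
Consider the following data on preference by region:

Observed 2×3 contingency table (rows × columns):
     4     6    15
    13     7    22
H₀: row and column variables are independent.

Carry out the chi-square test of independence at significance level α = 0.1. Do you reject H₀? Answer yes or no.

Row totals [25, 42], col totals [17, 13, 37], n=67
χ² = (4−6.34)²/6.34 + (6−4.85)²/4.85 + (15−13.81)²/13.81 + (13−10.66)²/10.66 + (7−8.15)²/8.15 + (22−23.19)²/23.19 = 1.9800
df = 2
p-value (upper-tail) = 0.37158
At α=0.1: p ≥ α → fail to reject H₀

reject H₀: no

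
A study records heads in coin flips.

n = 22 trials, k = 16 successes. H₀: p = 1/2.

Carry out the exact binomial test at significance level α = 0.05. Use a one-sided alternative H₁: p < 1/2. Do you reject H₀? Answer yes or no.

Exact binomial: n=22, k=16, p₀=1/2=0.5000
P(X≤16) from Σ C(n,i)·p₀^i·(1−p₀)^(n−i)
p-value (one-sided, H₁ less) = 0.99155
At α=0.05: p ≥ α → fail to reject H₀

reject H₀: no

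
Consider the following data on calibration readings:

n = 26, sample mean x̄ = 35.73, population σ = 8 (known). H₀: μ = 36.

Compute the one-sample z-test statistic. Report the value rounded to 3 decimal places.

test statistic = -0.172

SE = σ/√n = 8/√26 = 1.5689
z = (x̄−μ₀)/SE = (35.73−36)/1.5689 = -0.1721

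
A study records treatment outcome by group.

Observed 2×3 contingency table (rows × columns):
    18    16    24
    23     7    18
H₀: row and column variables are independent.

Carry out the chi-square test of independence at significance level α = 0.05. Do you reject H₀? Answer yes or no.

reject H₀: no

Row totals [58, 48], col totals [41, 23, 42], n=106
χ² = (18−22.43)²/22.43 + (16−12.58)²/12.58 + (24−22.98)²/22.98 + (23−18.57)²/18.57 + (7−10.42)²/10.42 + (18−19.02)²/19.02 = 4.0816
df = 2
p-value (upper-tail) = 0.12993
At α=0.05: p ≥ α → fail to reject H₀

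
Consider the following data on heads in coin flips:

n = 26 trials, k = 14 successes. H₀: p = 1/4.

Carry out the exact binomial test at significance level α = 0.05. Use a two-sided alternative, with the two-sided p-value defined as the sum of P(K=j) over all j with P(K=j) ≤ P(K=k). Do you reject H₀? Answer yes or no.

reject H₀: yes

Exact binomial: n=26, k=14, p₀=1/4=0.2500
P(X=j) = C(n,j)·p₀^j·(1−p₀)^(n−j); p = Σ P(X=j) over j with P(X=j) ≤ P(X=14)
p-value (two-sided) = 0.00209
At α=0.05: p < α → reject H₀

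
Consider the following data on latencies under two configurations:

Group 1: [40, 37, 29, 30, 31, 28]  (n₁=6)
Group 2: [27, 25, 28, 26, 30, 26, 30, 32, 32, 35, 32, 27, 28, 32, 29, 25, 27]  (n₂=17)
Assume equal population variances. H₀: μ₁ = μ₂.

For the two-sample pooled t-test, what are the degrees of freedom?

df = n₁ + n₂ − 2 = 6 + 17 − 2 = 21

degrees of freedom = 21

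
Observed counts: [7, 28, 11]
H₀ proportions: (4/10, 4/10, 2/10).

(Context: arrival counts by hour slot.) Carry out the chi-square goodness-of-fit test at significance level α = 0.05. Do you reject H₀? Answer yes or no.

reject H₀: yes

n = 46; E_i = n·p_i = [18.40, 18.40, 9.20]
χ² = (7−18.40)²/18.40 + (28−18.40)²/18.40 + (11−9.20)²/9.20 = 12.4239
df = 2
p-value (upper-tail) = 0.00201
At α=0.05: p < α → reject H₀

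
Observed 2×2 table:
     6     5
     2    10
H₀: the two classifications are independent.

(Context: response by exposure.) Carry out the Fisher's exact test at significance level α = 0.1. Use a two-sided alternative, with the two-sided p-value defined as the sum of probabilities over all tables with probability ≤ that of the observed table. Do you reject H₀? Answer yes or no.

Margins: r₁=11, r₂=12, c₁=8, c₂=15, n=23
p_obs = C(11,6)·C(12,2)/C(23,8); sum pmf over tables with pmf ≤ p_obs
p-value (two-sided) = 0.08938
At α=0.1: p < α → reject H₀

reject H₀: yes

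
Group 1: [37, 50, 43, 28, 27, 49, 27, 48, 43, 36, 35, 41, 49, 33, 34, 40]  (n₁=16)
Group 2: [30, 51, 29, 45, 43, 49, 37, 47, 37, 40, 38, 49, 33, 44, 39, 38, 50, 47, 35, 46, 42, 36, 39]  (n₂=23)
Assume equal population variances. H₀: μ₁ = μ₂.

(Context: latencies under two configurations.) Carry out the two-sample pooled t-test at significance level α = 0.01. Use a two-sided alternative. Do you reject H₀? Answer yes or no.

x̄₁=38.750, s₁=7.904, n₁=16
x̄₂=41.043, s₂=6.342, n₂=23
s_p² = [15·7.904² + 22·6.342²]/37 = 49.2421
SE = √(s_p²·(1/16+1/23)) = 2.2844
t = (38.750−41.043)/2.2844 = -1.0040
df = 37
p-value (two-sided) = 0.32192
At α=0.01: p ≥ α → fail to reject H₀

reject H₀: no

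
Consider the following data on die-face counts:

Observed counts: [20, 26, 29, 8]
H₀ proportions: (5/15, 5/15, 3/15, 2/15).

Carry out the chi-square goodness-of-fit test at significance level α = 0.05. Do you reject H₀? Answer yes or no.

n = 83; E_i = n·p_i = [27.67, 27.67, 16.60, 11.07]
χ² = (20−27.67)²/27.67 + (26−27.67)²/27.67 + (29−16.60)²/16.60 + (8−11.07)²/11.07 = 12.3373
df = 3
p-value (upper-tail) = 0.00631
At α=0.05: p < α → reject H₀

reject H₀: yes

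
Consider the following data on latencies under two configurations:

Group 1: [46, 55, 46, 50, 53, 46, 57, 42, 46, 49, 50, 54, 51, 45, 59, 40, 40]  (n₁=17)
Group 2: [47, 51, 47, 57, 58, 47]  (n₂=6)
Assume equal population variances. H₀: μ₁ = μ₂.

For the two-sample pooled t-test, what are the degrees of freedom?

df = n₁ + n₂ − 2 = 17 + 6 − 2 = 21

degrees of freedom = 21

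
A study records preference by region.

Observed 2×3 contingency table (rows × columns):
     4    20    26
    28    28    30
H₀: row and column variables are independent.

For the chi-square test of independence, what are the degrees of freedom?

df = (r−1)(c−1) = (2−1)·(3−1) = 2

degrees of freedom = 2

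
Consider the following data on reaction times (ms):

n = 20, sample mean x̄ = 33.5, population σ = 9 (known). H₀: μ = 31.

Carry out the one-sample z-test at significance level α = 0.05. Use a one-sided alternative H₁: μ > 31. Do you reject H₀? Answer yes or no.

reject H₀: no

SE = σ/√n = 9/√20 = 2.0125
z = (x̄−μ₀)/SE = (33.5−31)/2.0125 = 1.2423
p-value (one-sided, H₁ greater) = 0.10707
At α=0.05: p ≥ α → fail to reject H₀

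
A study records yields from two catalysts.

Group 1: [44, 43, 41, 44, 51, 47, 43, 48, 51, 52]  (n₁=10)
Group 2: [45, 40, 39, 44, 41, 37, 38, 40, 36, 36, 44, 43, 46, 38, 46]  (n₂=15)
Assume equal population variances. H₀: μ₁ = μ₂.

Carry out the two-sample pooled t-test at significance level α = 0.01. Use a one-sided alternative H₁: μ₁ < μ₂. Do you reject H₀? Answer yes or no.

x̄₁=46.400, s₁=3.950, n₁=10
x̄₂=40.867, s₂=3.563, n₂=15
s_p² = [9·3.950² + 14·3.563²]/23 = 13.8319
SE = √(s_p²·(1/10+1/15)) = 1.5183
t = (46.400−40.867)/1.5183 = 3.6444
df = 23
p-value (one-sided, H₁ less) = 0.99932
At α=0.01: p ≥ α → fail to reject H₀

reject H₀: no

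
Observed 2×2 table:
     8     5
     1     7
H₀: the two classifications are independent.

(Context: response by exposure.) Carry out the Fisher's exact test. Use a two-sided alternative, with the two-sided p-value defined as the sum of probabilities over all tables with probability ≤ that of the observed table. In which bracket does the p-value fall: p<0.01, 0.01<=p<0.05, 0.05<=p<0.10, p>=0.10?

Margins: r₁=13, r₂=8, c₁=9, c₂=12, n=21
p_obs = C(13,8)·C(8,1)/C(21,9); sum pmf over tables with pmf ≤ p_obs
p-value (two-sided) = 0.06687
→ bracket: 0.05<=p<0.10

p-value bracket: 0.05<=p<0.10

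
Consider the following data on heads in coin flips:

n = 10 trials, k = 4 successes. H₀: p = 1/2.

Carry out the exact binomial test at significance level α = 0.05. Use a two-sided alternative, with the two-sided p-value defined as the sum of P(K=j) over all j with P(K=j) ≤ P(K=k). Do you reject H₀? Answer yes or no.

Exact binomial: n=10, k=4, p₀=1/2=0.5000
P(X=j) = C(n,j)·p₀^j·(1−p₀)^(n−j); p = Σ P(X=j) over j with P(X=j) ≤ P(X=4)
p-value (two-sided) = 0.75391
At α=0.05: p ≥ α → fail to reject H₀

reject H₀: no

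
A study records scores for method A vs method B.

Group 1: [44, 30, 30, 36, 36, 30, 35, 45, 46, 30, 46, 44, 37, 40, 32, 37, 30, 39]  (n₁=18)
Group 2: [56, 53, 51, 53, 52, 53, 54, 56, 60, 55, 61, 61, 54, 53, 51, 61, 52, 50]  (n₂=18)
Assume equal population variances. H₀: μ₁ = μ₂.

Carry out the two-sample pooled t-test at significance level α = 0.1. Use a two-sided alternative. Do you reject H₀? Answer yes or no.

x̄₁=37.056, s₁=6.005, n₁=18
x̄₂=54.778, s₂=3.655, n₂=18
s_p² = [17·6.005² + 17·3.655²]/34 = 24.7075
SE = √(s_p²·(1/18+1/18)) = 1.6569
t = (37.056−54.778)/1.6569 = -10.6961
df = 34
p-value (two-sided) = 0.00000
At α=0.1: p < α → reject H₀

reject H₀: yes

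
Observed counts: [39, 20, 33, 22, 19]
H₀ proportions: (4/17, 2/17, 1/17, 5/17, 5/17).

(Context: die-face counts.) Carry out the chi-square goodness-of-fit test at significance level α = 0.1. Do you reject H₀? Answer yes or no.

n = 133; E_i = n·p_i = [31.29, 15.65, 7.82, 39.12, 39.12]
χ² = (39−31.29)²/31.29 + (20−15.65)²/15.65 + (33−7.82)²/7.82 + (22−39.12)²/39.12 + (19−39.12)²/39.12 = 101.9643
df = 4
p-value (upper-tail) = 0.00000
At α=0.1: p < α → reject H₀

reject H₀: yes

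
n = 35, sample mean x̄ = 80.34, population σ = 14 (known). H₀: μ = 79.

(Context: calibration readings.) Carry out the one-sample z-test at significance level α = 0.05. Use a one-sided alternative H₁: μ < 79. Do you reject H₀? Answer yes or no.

SE = σ/√n = 14/√35 = 2.3664
z = (x̄−μ₀)/SE = (80.34−79)/2.3664 = 0.5663
p-value (one-sided, H₁ less) = 0.71439
At α=0.05: p ≥ α → fail to reject H₀

reject H₀: no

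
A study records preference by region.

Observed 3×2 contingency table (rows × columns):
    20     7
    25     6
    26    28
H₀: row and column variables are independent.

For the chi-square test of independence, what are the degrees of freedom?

degrees of freedom = 2

df = (r−1)(c−1) = (3−1)·(2−1) = 2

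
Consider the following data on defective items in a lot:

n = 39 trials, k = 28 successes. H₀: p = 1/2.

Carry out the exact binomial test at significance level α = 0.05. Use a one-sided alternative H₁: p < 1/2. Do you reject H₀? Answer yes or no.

reject H₀: no

Exact binomial: n=39, k=28, p₀=1/2=0.5000
P(X≤28) from Σ C(n,i)·p₀^i·(1−p₀)^(n−i)
p-value (one-sided, H₁ less) = 0.99831
At α=0.05: p ≥ α → fail to reject H₀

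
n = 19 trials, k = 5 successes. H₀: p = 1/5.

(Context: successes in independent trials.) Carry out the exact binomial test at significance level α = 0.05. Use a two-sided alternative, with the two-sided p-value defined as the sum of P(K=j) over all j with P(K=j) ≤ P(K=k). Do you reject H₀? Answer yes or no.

Exact binomial: n=19, k=5, p₀=1/5=0.2000
P(X=j) = C(n,j)·p₀^j·(1−p₀)^(n−j); p = Σ P(X=j) over j with P(X=j) ≤ P(X=5)
p-value (two-sided) = 0.56360
At α=0.05: p ≥ α → fail to reject H₀

reject H₀: no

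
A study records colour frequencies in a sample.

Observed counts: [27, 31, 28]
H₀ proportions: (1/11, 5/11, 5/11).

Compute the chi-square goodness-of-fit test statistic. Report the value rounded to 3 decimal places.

test statistic = 51.884

n = 86; E_i = n·p_i = [7.82, 39.09, 39.09]
χ² = (27−7.82)²/7.82 + (31−39.09)²/39.09 + (28−39.09)²/39.09 = 51.8837
df = 2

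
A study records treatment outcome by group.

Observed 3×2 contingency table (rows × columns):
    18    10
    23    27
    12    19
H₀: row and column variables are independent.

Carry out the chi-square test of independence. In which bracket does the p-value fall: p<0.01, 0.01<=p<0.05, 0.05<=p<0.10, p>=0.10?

p-value bracket: p>=0.10

Row totals [28, 50, 31], col totals [53, 56], n=109
χ² = (18−13.61)²/13.61 + (10−14.39)²/14.39 + (23−24.31)²/24.31 + (27−25.69)²/25.69 + (12−15.07)²/15.07 + (19−15.93)²/15.93 = 4.1069
df = 2
p-value (upper-tail) = 0.12829
→ bracket: p>=0.10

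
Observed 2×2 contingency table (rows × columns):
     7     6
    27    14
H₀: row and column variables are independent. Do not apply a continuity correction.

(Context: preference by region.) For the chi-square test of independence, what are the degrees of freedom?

df = (r−1)(c−1) = (2−1)·(2−1) = 1

degrees of freedom = 1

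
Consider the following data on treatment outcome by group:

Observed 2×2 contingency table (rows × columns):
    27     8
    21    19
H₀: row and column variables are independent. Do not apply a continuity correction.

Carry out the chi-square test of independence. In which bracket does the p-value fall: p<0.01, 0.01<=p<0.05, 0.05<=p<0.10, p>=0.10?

p-value bracket: 0.01<=p<0.05

Row totals [35, 40], col totals [48, 27], n=75
χ² = (27−22.40)²/22.40 + (8−12.60)²/12.60 + (21−25.60)²/25.60 + (19−14.40)²/14.40 = 4.9200
df = 1
p-value (upper-tail) = 0.02655
→ bracket: 0.01<=p<0.05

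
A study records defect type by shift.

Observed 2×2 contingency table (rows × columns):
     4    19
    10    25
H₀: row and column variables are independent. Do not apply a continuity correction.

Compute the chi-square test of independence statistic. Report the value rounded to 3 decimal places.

Row totals [23, 35], col totals [14, 44], n=58
χ² = (4−5.55)²/5.55 + (19−17.45)²/17.45 + (10−8.45)²/8.45 + (25−26.55)²/26.55 = 0.9474
df = 1

test statistic = 0.947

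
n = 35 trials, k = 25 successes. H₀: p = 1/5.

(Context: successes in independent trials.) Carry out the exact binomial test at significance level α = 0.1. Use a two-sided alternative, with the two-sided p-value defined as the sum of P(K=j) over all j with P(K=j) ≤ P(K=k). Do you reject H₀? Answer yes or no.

reject H₀: yes

Exact binomial: n=35, k=25, p₀=1/5=0.2000
P(X=j) = C(n,j)·p₀^j·(1−p₀)^(n−j); p = Σ P(X=j) over j with P(X=j) ≤ P(X=25)
p-value (two-sided) = 0.00000
At α=0.1: p < α → reject H₀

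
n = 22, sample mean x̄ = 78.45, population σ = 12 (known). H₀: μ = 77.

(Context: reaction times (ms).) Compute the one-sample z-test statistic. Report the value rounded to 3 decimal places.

SE = σ/√n = 12/√22 = 2.5584
z = (x̄−μ₀)/SE = (78.45−77)/2.5584 = 0.5668

test statistic = 0.567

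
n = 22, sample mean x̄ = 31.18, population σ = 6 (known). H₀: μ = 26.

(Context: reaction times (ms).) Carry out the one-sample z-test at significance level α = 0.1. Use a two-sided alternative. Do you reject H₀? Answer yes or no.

reject H₀: yes

SE = σ/√n = 6/√22 = 1.2792
z = (x̄−μ₀)/SE = (31.18−26)/1.2792 = 4.0494
p-value (two-sided) = 0.00005
At α=0.1: p < α → reject H₀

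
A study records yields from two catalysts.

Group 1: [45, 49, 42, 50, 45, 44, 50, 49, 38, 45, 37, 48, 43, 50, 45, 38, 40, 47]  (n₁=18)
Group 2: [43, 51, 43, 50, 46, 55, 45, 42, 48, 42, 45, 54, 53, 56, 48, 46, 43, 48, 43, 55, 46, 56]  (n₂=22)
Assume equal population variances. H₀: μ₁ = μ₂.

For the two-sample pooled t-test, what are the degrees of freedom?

df = n₁ + n₂ − 2 = 18 + 22 − 2 = 38

degrees of freedom = 38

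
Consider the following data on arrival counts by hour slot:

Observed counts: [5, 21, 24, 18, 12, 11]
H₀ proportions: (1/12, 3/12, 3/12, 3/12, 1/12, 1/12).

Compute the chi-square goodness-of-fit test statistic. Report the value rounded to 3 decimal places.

n = 91; E_i = n·p_i = [7.58, 22.75, 22.75, 22.75, 7.58, 7.58]
χ² = (5−7.58)²/7.58 + (21−22.75)²/22.75 + (24−22.75)²/22.75 + (18−22.75)²/22.75 + (12−7.58)²/7.58 + (11−7.58)²/7.58 = 6.1868
df = 5

test statistic = 6.187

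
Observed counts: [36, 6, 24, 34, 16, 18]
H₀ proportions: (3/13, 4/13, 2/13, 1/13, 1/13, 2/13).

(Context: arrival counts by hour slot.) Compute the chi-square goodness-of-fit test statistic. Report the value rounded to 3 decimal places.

n = 134; E_i = n·p_i = [30.92, 41.23, 20.62, 10.31, 10.31, 20.62]
χ² = (36−30.92)²/30.92 + (6−41.23)²/41.23 + (24−20.62)²/20.62 + (34−10.31)²/10.31 + (16−10.31)²/10.31 + (18−20.62)²/20.62 = 89.4254
df = 5

test statistic = 89.425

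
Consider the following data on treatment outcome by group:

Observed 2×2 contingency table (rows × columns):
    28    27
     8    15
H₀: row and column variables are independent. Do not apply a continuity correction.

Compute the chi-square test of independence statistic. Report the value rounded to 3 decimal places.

test statistic = 1.697

Row totals [55, 23], col totals [36, 42], n=78
χ² = (28−25.38)²/25.38 + (27−29.62)²/29.62 + (8−10.62)²/10.62 + (15−12.38)²/12.38 = 1.6971
df = 1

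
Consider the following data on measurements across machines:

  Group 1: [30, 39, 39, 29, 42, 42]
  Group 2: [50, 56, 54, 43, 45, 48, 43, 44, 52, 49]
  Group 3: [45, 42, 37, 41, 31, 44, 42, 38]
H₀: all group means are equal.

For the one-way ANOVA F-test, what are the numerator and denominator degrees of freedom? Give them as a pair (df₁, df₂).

k = 3 groups, N = 24 total
df = (k−1, N−k) = (3−1, 24−3) = (2, 21)

degrees of freedom = [2, 21]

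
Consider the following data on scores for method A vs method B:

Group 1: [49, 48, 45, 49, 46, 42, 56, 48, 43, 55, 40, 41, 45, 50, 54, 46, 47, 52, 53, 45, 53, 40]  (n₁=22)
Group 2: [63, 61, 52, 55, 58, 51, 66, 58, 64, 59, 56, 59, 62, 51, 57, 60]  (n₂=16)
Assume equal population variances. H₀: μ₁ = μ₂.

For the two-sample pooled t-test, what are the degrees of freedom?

df = n₁ + n₂ − 2 = 22 + 16 − 2 = 36

degrees of freedom = 36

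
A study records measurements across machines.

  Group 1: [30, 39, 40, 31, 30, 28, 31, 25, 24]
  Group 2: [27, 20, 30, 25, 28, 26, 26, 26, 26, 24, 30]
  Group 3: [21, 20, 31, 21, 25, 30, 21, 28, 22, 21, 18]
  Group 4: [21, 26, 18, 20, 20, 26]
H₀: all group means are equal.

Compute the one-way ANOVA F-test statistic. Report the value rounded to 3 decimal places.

test statistic = 7.570

Group means [30.89, 26.18, 23.45, 21.83], grand mean 25.811
SSB = Σnᵢ(x̄ᵢ−x̄)² = 389.590; SSW = ΣΣ(x−x̄ᵢ)² = 566.086
MSB = 389.590/3 = 129.8633; MSW = 566.086/33 = 17.1541
F = MSB/MSW = 7.5704
df = (3, 33)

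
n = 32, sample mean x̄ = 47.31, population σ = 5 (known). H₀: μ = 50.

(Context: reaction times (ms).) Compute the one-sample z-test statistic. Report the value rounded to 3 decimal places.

SE = σ/√n = 5/√32 = 0.8839
z = (x̄−μ₀)/SE = (47.31−50)/0.8839 = -3.0434

test statistic = -3.043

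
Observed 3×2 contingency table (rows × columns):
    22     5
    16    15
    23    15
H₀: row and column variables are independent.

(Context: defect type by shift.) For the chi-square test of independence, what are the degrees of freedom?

df = (r−1)(c−1) = (3−1)·(2−1) = 2

degrees of freedom = 2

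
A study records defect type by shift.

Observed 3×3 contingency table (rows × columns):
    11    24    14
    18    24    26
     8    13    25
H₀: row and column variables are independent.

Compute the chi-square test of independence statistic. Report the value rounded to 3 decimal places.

Row totals [49, 68, 46], col totals [37, 61, 65], n=163
χ² = (11−11.12)²/11.12 + (24−18.34)²/18.34 + (14−19.54)²/19.54 + (18−15.44)²/15.44 + (24−25.45)²/25.45 + (26−27.12)²/27.12 + (8−10.44)²/10.44 + (13−17.21)²/17.21 + (25−18.34)²/18.34 = 7.8933
df = 4

test statistic = 7.893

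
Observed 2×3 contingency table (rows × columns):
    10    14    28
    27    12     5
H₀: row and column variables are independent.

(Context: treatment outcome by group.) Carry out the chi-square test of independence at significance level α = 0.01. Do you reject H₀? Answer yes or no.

Row totals [52, 44], col totals [37, 26, 33], n=96
χ² = (10−20.04)²/20.04 + (14−14.08)²/14.08 + (28−17.88)²/17.88 + (27−16.96)²/16.96 + (12−11.92)²/11.92 + (5−15.12)²/15.12 = 23.4914
df = 2
p-value (upper-tail) = 0.00001
At α=0.01: p < α → reject H₀

reject H₀: yes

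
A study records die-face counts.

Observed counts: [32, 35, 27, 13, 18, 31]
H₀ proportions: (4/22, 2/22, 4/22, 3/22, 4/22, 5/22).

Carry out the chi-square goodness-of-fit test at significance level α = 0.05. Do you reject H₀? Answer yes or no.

n = 156; E_i = n·p_i = [28.36, 14.18, 28.36, 21.27, 28.36, 35.45]
χ² = (32−28.36)²/28.36 + (35−14.18)²/14.18 + (27−28.36)²/28.36 + (13−21.27)²/21.27 + (18−28.36)²/28.36 + (31−35.45)²/35.45 = 38.6553
df = 5
p-value (upper-tail) = 0.00000
At α=0.05: p < α → reject H₀

reject H₀: yes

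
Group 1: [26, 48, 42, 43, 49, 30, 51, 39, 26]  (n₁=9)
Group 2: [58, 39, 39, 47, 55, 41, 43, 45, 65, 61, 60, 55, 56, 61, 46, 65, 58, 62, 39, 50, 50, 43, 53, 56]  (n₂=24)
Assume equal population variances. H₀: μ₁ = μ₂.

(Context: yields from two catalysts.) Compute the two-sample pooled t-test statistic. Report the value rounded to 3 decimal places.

test statistic = -3.624

x̄₁=39.333, s₁=9.798, n₁=9
x̄₂=51.958, s₂=8.585, n₂=24
s_p² = [8·9.798² + 23·8.585²]/31 = 79.4503
SE = √(s_p²·(1/9+1/24)) = 3.4840
t = (39.333−51.958)/3.4840 = -3.6237
df = 31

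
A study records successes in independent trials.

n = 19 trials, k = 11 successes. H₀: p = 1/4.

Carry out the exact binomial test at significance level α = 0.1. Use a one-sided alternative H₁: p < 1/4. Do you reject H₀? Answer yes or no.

reject H₀: no

Exact binomial: n=19, k=11, p₀=1/4=0.2500
P(X≤11) from Σ C(n,i)·p₀^i·(1−p₀)^(n−i)
p-value (one-sided, H₁ less) = 0.99952
At α=0.1: p ≥ α → fail to reject H₀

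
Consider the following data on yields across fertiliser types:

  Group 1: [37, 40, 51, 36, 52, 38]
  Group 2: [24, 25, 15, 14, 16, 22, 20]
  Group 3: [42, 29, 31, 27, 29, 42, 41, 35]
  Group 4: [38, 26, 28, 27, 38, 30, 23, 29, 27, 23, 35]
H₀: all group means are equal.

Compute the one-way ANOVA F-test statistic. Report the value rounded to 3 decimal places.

test statistic = 17.966

Group means [42.33, 19.43, 34.50, 29.45], grand mean 30.938
SSB = Σnᵢ(x̄ᵢ−x̄)² = 1832.100; SSW = ΣΣ(x−x̄ᵢ)² = 951.775
MSB = 1832.100/3 = 610.7000; MSW = 951.775/28 = 33.9920
F = MSB/MSW = 17.9660
df = (3, 28)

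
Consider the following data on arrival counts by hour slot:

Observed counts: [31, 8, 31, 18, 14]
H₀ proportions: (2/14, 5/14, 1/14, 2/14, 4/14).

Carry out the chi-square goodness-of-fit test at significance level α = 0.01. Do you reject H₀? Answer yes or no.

reject H₀: yes

n = 102; E_i = n·p_i = [14.57, 36.43, 7.29, 14.57, 29.14]
χ² = (31−14.57)²/14.57 + (8−36.43)²/36.43 + (31−7.29)²/7.29 + (18−14.57)²/14.57 + (14−29.14)²/29.14 = 126.5706
df = 4
p-value (upper-tail) = 0.00000
At α=0.01: p < α → reject H₀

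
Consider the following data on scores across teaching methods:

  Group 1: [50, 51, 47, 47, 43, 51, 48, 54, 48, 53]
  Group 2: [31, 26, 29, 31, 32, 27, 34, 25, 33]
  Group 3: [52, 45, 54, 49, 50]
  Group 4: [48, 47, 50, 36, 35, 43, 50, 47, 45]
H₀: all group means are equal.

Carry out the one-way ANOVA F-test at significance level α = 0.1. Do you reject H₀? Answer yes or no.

reject H₀: yes

Group means [49.20, 29.78, 50.00, 44.56], grand mean 42.758
SSB = Σnᵢ(x̄ᵢ−x̄)² = 2222.683; SSW = ΣΣ(x−x̄ᵢ)² = 473.378
MSB = 2222.683/3 = 740.8943; MSW = 473.378/29 = 16.3234
F = MSB/MSW = 45.3886
df = (3, 29)
p-value (upper-tail) = 0.00000
At α=0.1: p < α → reject H₀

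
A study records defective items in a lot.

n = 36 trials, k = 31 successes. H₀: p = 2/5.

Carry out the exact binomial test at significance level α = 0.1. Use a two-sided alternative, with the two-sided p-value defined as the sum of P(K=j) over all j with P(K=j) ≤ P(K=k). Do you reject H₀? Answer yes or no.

Exact binomial: n=36, k=31, p₀=2/5=0.4000
P(X=j) = C(n,j)·p₀^j·(1−p₀)^(n−j); p = Σ P(X=j) over j with P(X=j) ≤ P(X=31)
p-value (two-sided) = 0.00000
At α=0.1: p < α → reject H₀

reject H₀: yes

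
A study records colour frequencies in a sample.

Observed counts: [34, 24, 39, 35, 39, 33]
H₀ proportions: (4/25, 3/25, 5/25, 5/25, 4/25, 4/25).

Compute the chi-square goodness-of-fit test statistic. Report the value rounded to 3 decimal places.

test statistic = 2.213

n = 204; E_i = n·p_i = [32.64, 24.48, 40.80, 40.80, 32.64, 32.64]
χ² = (34−32.64)²/32.64 + (24−24.48)²/24.48 + (39−40.80)²/40.80 + (35−40.80)²/40.80 + (39−32.64)²/32.64 + (33−32.64)²/32.64 = 2.2132
df = 5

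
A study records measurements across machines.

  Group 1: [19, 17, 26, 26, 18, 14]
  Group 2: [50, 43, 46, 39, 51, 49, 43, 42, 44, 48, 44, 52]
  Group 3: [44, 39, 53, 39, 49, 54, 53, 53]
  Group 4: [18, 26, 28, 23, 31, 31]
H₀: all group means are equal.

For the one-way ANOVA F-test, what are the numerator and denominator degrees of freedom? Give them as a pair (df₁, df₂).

degrees of freedom = [3, 28]

k = 4 groups, N = 32 total
df = (k−1, N−k) = (4−1, 32−4) = (3, 28)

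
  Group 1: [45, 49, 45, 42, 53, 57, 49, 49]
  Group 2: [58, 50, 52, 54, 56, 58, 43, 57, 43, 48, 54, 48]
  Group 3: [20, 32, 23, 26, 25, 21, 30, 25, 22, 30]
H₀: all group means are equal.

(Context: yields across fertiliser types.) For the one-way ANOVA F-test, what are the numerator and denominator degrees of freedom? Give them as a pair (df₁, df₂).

k = 3 groups, N = 30 total
df = (k−1, N−k) = (3−1, 30−3) = (2, 27)

degrees of freedom = [2, 27]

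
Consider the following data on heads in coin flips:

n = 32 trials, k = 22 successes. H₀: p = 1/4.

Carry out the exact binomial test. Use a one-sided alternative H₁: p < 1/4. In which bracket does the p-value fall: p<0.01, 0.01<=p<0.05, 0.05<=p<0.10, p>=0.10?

p-value bracket: p>=0.10

Exact binomial: n=32, k=22, p₀=1/4=0.2500
P(X≤22) from Σ C(n,i)·p₀^i·(1−p₀)^(n−i)
p-value (one-sided, H₁ less) = 1.00000
→ bracket: p>=0.10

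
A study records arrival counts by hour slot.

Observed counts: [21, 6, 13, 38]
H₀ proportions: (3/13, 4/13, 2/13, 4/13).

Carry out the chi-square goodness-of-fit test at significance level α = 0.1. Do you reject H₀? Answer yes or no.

n = 78; E_i = n·p_i = [18.00, 24.00, 12.00, 24.00]
χ² = (21−18.00)²/18.00 + (6−24.00)²/24.00 + (13−12.00)²/12.00 + (38−24.00)²/24.00 = 22.2500
df = 3
p-value (upper-tail) = 0.00006
At α=0.1: p < α → reject H₀

reject H₀: yes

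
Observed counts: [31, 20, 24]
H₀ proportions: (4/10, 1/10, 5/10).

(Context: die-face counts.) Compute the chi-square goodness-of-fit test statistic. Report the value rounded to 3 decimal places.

test statistic = 25.727

n = 75; E_i = n·p_i = [30.00, 7.50, 37.50]
χ² = (31−30.00)²/30.00 + (20−7.50)²/7.50 + (24−37.50)²/37.50 = 25.7267
df = 2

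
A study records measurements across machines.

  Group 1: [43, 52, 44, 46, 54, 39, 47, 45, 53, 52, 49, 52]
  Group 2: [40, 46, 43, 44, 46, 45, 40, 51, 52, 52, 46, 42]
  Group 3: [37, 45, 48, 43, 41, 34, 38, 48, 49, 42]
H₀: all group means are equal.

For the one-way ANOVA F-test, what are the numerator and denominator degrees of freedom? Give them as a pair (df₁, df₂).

k = 3 groups, N = 34 total
df = (k−1, N−k) = (3−1, 34−3) = (2, 31)

degrees of freedom = [2, 31]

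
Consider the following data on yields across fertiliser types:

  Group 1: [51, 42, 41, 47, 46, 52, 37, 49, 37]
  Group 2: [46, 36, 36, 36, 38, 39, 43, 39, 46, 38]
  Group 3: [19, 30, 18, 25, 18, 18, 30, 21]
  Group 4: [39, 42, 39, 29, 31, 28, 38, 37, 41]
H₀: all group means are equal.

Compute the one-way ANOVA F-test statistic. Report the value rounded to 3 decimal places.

Group means [44.67, 39.70, 22.38, 36.00], grand mean 36.167
SSB = Σnᵢ(x̄ᵢ−x̄)² = 2297.025; SSW = ΣΣ(x−x̄ᵢ)² = 811.975
MSB = 2297.025/3 = 765.6750; MSW = 811.975/32 = 25.3742
F = MSB/MSW = 30.1753
df = (3, 32)

test statistic = 30.175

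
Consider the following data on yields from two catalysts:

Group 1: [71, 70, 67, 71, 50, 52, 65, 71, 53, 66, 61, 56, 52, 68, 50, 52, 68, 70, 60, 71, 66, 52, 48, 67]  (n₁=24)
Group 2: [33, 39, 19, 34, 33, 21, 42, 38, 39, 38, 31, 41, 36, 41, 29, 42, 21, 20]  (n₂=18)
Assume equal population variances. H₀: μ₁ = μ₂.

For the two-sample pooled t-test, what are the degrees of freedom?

degrees of freedom = 40

df = n₁ + n₂ − 2 = 24 + 18 − 2 = 40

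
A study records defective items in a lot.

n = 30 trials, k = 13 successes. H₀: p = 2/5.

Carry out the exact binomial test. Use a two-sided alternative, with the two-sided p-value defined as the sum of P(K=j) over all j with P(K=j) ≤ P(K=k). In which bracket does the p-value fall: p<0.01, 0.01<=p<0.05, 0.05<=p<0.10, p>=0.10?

p-value bracket: p>=0.10

Exact binomial: n=30, k=13, p₀=2/5=0.4000
P(X=j) = C(n,j)·p₀^j·(1−p₀)^(n−j); p = Σ P(X=j) over j with P(X=j) ≤ P(X=13)
p-value (two-sided) = 0.71301
→ bracket: p>=0.10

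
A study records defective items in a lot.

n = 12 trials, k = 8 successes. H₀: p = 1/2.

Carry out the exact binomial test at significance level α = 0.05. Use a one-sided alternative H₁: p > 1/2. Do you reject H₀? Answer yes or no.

reject H₀: no

Exact binomial: n=12, k=8, p₀=1/2=0.5000
P(X≥8) from Σ C(n,i)·p₀^i·(1−p₀)^(n−i)
p-value (one-sided, H₁ greater) = 0.19385
At α=0.05: p ≥ α → fail to reject H₀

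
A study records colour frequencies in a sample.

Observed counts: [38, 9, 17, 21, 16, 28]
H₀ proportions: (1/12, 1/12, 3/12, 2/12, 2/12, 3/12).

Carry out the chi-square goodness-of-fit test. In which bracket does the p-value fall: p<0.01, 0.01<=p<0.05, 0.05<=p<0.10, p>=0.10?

n = 129; E_i = n·p_i = [10.75, 10.75, 32.25, 21.50, 21.50, 32.25]
χ² = (38−10.75)²/10.75 + (9−10.75)²/10.75 + (17−32.25)²/32.25 + (21−21.50)²/21.50 + (16−21.50)²/21.50 + (28−32.25)²/32.25 = 78.5504
df = 5
p-value (upper-tail) = 0.00000
→ bracket: p<0.01

p-value bracket: p<0.01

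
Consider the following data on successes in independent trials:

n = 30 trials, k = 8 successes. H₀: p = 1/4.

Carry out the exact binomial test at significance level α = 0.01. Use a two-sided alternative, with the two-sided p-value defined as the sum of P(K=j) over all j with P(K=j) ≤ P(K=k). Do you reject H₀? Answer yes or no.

reject H₀: no

Exact binomial: n=30, k=8, p₀=1/4=0.2500
P(X=j) = C(n,j)·p₀^j·(1−p₀)^(n−j); p = Σ P(X=j) over j with P(X=j) ≤ P(X=8)
p-value (two-sided) = 0.83376
At α=0.01: p ≥ α → fail to reject H₀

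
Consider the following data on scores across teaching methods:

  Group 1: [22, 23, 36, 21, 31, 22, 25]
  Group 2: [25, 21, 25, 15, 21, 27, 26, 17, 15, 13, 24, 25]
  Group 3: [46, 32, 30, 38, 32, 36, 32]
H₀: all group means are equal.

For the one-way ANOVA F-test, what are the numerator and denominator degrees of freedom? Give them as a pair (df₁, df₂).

k = 3 groups, N = 26 total
df = (k−1, N−k) = (3−1, 26−3) = (2, 23)

degrees of freedom = [2, 23]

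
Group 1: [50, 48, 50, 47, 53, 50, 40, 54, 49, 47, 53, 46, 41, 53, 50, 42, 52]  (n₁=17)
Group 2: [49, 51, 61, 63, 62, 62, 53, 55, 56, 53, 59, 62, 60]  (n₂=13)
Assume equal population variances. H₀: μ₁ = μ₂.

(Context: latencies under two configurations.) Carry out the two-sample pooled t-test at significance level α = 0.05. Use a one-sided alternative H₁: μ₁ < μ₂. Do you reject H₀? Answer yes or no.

reject H₀: yes

x̄₁=48.529, s₁=4.288, n₁=17
x̄₂=57.385, s₂=4.788, n₂=13
s_p² = [16·4.288² + 12·4.788²]/28 = 20.3326
SE = √(s_p²·(1/17+1/13)) = 1.6613
t = (48.529−57.385)/1.6613 = -5.3301
df = 28
p-value (one-sided, H₁ less) = 0.00001
At α=0.05: p < α → reject H₀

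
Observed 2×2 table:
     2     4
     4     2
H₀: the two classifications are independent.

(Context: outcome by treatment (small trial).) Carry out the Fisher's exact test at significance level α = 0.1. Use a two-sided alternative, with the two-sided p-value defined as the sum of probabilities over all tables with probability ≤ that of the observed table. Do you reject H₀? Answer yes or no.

reject H₀: no

Margins: r₁=6, r₂=6, c₁=6, c₂=6, n=12
p_obs = C(6,2)·C(6,4)/C(12,6); sum pmf over tables with pmf ≤ p_obs
p-value (two-sided) = 0.56710
At α=0.1: p ≥ α → fail to reject H₀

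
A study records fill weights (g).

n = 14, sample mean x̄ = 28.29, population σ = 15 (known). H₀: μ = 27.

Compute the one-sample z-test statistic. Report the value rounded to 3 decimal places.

SE = σ/√n = 15/√14 = 4.0089
z = (x̄−μ₀)/SE = (28.29−27)/4.0089 = 0.3218

test statistic = 0.322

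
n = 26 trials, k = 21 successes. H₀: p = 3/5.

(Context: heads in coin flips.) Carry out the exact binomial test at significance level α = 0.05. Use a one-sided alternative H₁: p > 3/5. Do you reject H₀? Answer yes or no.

reject H₀: yes

Exact binomial: n=26, k=21, p₀=3/5=0.6000
P(X≥21) from Σ C(n,i)·p₀^i·(1−p₀)^(n−i)
p-value (one-sided, H₁ greater) = 0.02141
At α=0.05: p < α → reject H₀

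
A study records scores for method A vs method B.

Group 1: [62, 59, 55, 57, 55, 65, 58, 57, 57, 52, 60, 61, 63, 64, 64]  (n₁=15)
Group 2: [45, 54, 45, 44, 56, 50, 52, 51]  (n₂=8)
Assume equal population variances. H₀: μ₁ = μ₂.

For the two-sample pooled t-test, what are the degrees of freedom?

df = n₁ + n₂ − 2 = 15 + 8 − 2 = 21

degrees of freedom = 21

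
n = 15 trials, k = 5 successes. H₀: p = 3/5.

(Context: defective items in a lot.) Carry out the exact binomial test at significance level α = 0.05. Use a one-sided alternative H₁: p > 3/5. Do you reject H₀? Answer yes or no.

reject H₀: no

Exact binomial: n=15, k=5, p₀=3/5=0.6000
P(X≥5) from Σ C(n,i)·p₀^i·(1−p₀)^(n−i)
p-value (one-sided, H₁ greater) = 0.99065
At α=0.05: p ≥ α → fail to reject H₀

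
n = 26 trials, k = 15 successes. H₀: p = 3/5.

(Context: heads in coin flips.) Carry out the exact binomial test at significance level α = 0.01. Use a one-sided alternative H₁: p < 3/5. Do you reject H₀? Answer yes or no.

reject H₀: no

Exact binomial: n=26, k=15, p₀=3/5=0.6000
P(X≤15) from Σ C(n,i)·p₀^i·(1−p₀)^(n−i)
p-value (one-sided, H₁ less) = 0.47869
At α=0.01: p ≥ α → fail to reject H₀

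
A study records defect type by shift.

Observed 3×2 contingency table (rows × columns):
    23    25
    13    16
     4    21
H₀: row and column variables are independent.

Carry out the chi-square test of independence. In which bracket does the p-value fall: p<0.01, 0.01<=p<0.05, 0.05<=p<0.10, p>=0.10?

p-value bracket: 0.01<=p<0.05

Row totals [48, 29, 25], col totals [40, 62], n=102
χ² = (23−18.82)²/18.82 + (25−29.18)²/29.18 + (13−11.37)²/11.37 + (16−17.63)²/17.63 + (4−9.80)²/9.80 + (21−15.20)²/15.20 = 7.5603
df = 2
p-value (upper-tail) = 0.02282
→ bracket: 0.01<=p<0.05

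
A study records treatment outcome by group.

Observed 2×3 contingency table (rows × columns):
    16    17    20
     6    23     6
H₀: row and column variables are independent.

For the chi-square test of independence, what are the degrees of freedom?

df = (r−1)(c−1) = (2−1)·(3−1) = 2

degrees of freedom = 2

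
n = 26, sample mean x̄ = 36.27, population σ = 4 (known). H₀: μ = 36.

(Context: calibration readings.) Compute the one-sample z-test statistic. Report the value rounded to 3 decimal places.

SE = σ/√n = 4/√26 = 0.7845
z = (x̄−μ₀)/SE = (36.27−36)/0.7845 = 0.3442

test statistic = 0.344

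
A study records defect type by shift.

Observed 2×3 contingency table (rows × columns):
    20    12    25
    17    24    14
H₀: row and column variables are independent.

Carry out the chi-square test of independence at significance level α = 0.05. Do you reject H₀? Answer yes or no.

reject H₀: yes

Row totals [57, 55], col totals [37, 36, 39], n=112
χ² = (20−18.83)²/18.83 + (12−18.32)²/18.32 + (25−19.85)²/19.85 + (17−18.17)²/18.17 + (24−17.68)²/17.68 + (14−19.15)²/19.15 = 7.3124
df = 2
p-value (upper-tail) = 0.02583
At α=0.05: p < α → reject H₀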